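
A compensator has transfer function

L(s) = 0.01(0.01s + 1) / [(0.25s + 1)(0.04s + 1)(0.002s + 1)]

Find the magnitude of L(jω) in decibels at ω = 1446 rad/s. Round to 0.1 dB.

At ω = 1446 rad/s:
zero (1 + j1446·0.01) = 1 + j14.46 → |·| ≈ 14.495, ∠ ≈ 86.04°
pole (1 + j1446·0.25) = 1 + j361.5 → |·| ≈ 361.5, ∠ ≈ 89.84°
pole (1 + j1446·0.04) = 1 + j57.84 → |·| ≈ 57.849, ∠ ≈ 89.01°
pole (1 + j1446·0.002) = 1 + j2.892 → |·| ≈ 3.06, ∠ ≈ 70.93°
|L| = 0.01 · 14.495 / (361.5 · 57.849 · 3.06) ≈ 2.2651e-06
Gain = 20 log₁₀(2.2651e-06) ≈ -112.90 dB

-112.9 dB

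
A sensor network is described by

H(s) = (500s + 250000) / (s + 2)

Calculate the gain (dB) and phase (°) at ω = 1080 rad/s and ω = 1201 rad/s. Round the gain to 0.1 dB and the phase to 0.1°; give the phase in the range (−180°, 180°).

Substitute s = j1080:
Numerator: 500(j1080) + 250000 = 250000 + j540000
Denominator: (j1080) + 2 = 2 + j1080
|N| = √(250000² + 540000²) ≈ 5.9506e+05, ∠N ≈ 65.16°
|D| = √(2² + 1080²) ≈ 1080, ∠D ≈ 89.89°
|H| = 5.9506e+05 / 1080 ≈ 550.98
Gain = 20 log₁₀(550.98) ≈ 54.82 dB
∠H = 65.16° − 89.89° = -24.73°

Substitute s = j1201:
Numerator: 500(j1201) + 250000 = 250000 + j600500
Denominator: (j1201) + 2 = 2 + j1201
|N| = √(250000² + 600500²) ≈ 6.5046e+05, ∠N ≈ 67.40°
|D| = √(2² + 1201²) ≈ 1201, ∠D ≈ 89.90°
|H| = 6.5046e+05 / 1201 ≈ 541.6
Gain = 20 log₁₀(541.6) ≈ 54.67 dB
∠H = 67.40° − 89.90° = -22.50°

ω = 1080: 54.8 dB, -24.7°; ω = 1201: 54.7 dB, -22.5°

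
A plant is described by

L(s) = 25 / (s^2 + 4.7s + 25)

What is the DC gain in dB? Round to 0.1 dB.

0.0 dB

L(0) = 25 / 25 = 1
20 log₁₀(1) ≈ 0.00 dB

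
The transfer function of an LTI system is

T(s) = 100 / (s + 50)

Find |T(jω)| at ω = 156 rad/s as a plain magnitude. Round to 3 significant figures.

Substitute s = j156:
Numerator: 100 = 100 + j0
Denominator: (j156) + 50 = 50 + j156
|N| = √(100² + 0²) ≈ 100, ∠N ≈ 0.00°
|D| = √(50² + 156²) ≈ 163.82, ∠D ≈ 72.23°
|T| = 100 / 163.82 ≈ 0.61043

0.610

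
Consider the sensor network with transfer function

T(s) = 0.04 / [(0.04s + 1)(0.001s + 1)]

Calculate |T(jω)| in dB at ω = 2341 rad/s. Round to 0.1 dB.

-75.5 dB

At ω = 2341 rad/s:
pole (1 + j2341·0.04) = 1 + j93.64 → |·| ≈ 93.645, ∠ ≈ 89.39°
pole (1 + j2341·0.001) = 1 + j2.341 → |·| ≈ 2.5456, ∠ ≈ 66.87°
|T| = 0.04 · 1 / (93.645 · 2.5456) ≈ 0.0001678
Gain = 20 log₁₀(0.0001678) ≈ -75.50 dB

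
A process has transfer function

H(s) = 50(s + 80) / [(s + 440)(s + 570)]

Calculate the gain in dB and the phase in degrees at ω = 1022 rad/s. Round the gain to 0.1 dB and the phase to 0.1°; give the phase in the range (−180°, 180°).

-28.1 dB, -42.0°

At s = jω = j1022:
zero (s+80): 80 + j1022 → |·| = √(80²+1022²) = √1050884 ≈ 1025.1, ∠ = arctan(1022/80) ≈ 85.52°
pole (s+440): 440 + j1022 → |·| = √(440²+1022²) = √1238084 ≈ 1112.7, ∠ = arctan(1022/440) ≈ 66.71°
pole (s+570): 570 + j1022 → |·| = √(570²+1022²) = √1369384 ≈ 1170.2, ∠ = arctan(1022/570) ≈ 60.85°
|H| = 50 · 1025.1 / 1.3021e+06 ≈ 0.039363
Gain = 20 log₁₀(0.039363) ≈ -28.10 dB
∠H = 85.52° − 127.56° = -42.04°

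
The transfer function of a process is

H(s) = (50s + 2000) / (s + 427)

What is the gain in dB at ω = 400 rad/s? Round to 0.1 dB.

30.7 dB

Substitute s = j400:
Numerator: 50(j400) + 2000 = 2000 + j20000
Denominator: (j400) + 427 = 427 + j400
|N| = √(2000² + 20000²) ≈ 20100, ∠N ≈ 84.29°
|D| = √(427² + 400²) ≈ 585.09, ∠D ≈ 43.13°
|H| = 20100 / 585.09 ≈ 34.354
Gain = 20 log₁₀(34.354) ≈ 30.72 dB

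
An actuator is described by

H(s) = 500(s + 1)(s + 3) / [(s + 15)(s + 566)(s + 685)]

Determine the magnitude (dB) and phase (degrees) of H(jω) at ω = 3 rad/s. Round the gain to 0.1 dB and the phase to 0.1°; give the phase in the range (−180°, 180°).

At s = jω = j3:
zero (s+1): 1 + j3 → |·| = √(1²+3²) = √10 ≈ 3.1623, ∠ = arctan(3/1) ≈ 71.57°
zero (s+3): 3 + j3 → |·| = √(3²+3²) = √18 ≈ 4.2426, ∠ = arctan(3/3) ≈ 45.00°
pole (s+15): 15 + j3 → |·| = √(15²+3²) = √234 ≈ 15.297, ∠ = arctan(3/15) ≈ 11.31°
pole (s+566): 566 + j3 → |·| = √(566²+3²) = √320365 ≈ 566.01, ∠ = arctan(3/566) ≈ 0.30°
pole (s+685): 685 + j3 → |·| = √(685²+3²) = √469234 ≈ 685.01, ∠ = arctan(3/685) ≈ 0.25°
|H| = 500 · 13.416 / 5.931e+06 ≈ 0.001131
Gain = 20 log₁₀(0.001131) ≈ -58.93 dB
∠H = 116.57° − 11.86° = 104.71°

-58.9 dB, 104.7°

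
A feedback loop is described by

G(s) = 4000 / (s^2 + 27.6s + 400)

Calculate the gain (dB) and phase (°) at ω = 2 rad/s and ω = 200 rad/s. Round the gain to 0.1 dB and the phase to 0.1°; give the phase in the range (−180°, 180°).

At s = jω = j2:
quadratic: (j2)² + 27.6·j2 + 400 = 396 + j55.2 → |·| ≈ 399.83, ∠ ≈ 7.94°
|G| = 4000 / 399.83 ≈ 10.004
Gain = 20 log₁₀(10.004) ≈ 20.00 dB
∠G = 0.00° − 7.94° = -7.94°

At s = jω = j200:
quadratic: (j200)² + 27.6·j200 + 400 = -39600 + j5520 → |·| ≈ 39983, ∠ ≈ 172.06°
|G| = 4000 / 39983 ≈ 0.10004
Gain = 20 log₁₀(0.10004) ≈ -20.00 dB
∠G = 0.00° − 172.06° = -172.06°

ω = 2: 20.0 dB, -7.9°; ω = 200: -20.0 dB, -172.1°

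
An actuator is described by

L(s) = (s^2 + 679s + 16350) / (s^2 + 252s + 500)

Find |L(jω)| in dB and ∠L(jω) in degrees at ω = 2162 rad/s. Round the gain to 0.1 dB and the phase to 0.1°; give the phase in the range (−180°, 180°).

Substitute s = j2162:
Numerator: (j2162)^2 + 679(j2162) + 16350 = -4657894 + j1467998
Denominator: (j2162)^2 + 252(j2162) + 500 = -4673744 + j544824
|N| = √(4657894² + 1467998²) ≈ 4.8837e+06, ∠N ≈ 162.51°
|D| = √(4673744² + 544824²) ≈ 4.7054e+06, ∠D ≈ 173.35°
|L| = 4.8837e+06 / 4.7054e+06 ≈ 1.0379
Gain = 20 log₁₀(1.0379) ≈ 0.32 dB
∠L = 162.51° − 173.35° = -10.84°

0.3 dB, -10.8°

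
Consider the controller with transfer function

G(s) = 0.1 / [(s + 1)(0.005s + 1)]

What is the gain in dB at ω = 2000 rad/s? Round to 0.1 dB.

-106.1 dB

At ω = 2000 rad/s:
pole (1 + j2000·1) = 1 + j2000 → |·| ≈ 2000, ∠ ≈ 89.97°
pole (1 + j2000·0.005) = 1 + j10 → |·| ≈ 10.05, ∠ ≈ 84.29°
|G| = 0.1 · 1 / (2000 · 10.05) ≈ 4.9751e-06
Gain = 20 log₁₀(4.9751e-06) ≈ -106.06 dB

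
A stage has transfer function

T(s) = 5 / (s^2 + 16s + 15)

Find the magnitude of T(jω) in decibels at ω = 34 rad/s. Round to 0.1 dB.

-48.1 dB

Substitute s = j34:
Numerator: 5 = 5 + j0
Denominator: (j34)^2 + 16(j34) + 15 = -1141 + j544
|N| = √(5² + 0²) ≈ 5, ∠N ≈ 0.00°
|D| = √(1141² + 544²) ≈ 1264, ∠D ≈ 154.51°
|T| = 5 / 1264 ≈ 0.0039557
Gain = 20 log₁₀(0.0039557) ≈ -48.06 dB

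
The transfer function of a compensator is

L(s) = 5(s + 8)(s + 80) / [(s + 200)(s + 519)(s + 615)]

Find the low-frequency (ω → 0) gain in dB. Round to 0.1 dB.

-86.0 dB

L(0) = 5·8·80 / (200·519·615) ≈ 5.0128e-05
20 log₁₀(5.0128e-05) ≈ -86.00 dB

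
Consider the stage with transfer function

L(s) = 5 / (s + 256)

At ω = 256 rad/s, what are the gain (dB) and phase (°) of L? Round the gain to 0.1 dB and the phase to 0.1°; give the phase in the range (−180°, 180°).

Substitute s = j256:
Numerator: 5 = 5 + j0
Denominator: (j256) + 256 = 256 + j256
|N| = √(5² + 0²) ≈ 5, ∠N ≈ 0.00°
|D| = √(256² + 256²) ≈ 362.04, ∠D ≈ 45.00°
|L| = 5 / 362.04 ≈ 0.013811
Gain = 20 log₁₀(0.013811) ≈ -37.20 dB
∠L = 0.00° − 45.00° = -45.00°

-37.2 dB, -45.0°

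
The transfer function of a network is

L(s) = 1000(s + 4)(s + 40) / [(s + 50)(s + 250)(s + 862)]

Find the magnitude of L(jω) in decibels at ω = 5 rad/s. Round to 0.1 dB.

-32.5 dB

At s = jω = j5:
zero (s+4): 4 + j5 → |·| = √(4²+5²) = √41 ≈ 6.4031, ∠ = arctan(5/4) ≈ 51.34°
zero (s+40): 40 + j5 → |·| = √(40²+5²) = √1625 ≈ 40.311, ∠ = arctan(5/40) ≈ 7.13°
pole (s+50): 50 + j5 → |·| = √(50²+5²) = √2525 ≈ 50.249, ∠ = arctan(5/50) ≈ 5.71°
pole (s+250): 250 + j5 → |·| = √(250²+5²) = √62525 ≈ 250.05, ∠ = arctan(5/250) ≈ 1.15°
pole (s+862): 862 + j5 → |·| = √(862²+5²) = √743069 ≈ 862.01, ∠ = arctan(5/862) ≈ 0.33°
|L| = 1000 · 258.12 / 1.0831e+07 ≈ 0.023832
Gain = 20 log₁₀(0.023832) ≈ -32.46 dB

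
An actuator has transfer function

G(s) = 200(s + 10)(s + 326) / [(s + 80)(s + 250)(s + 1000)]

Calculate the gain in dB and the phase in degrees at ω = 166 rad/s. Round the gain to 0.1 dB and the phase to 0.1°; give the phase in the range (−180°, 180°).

-13.3 dB, 6.3°

At s = jω = j166:
zero (s+10): 10 + j166 → |·| = √(10²+166²) = √27656 ≈ 166.3, ∠ = arctan(166/10) ≈ 86.55°
zero (s+326): 326 + j166 → |·| = √(326²+166²) = √133832 ≈ 365.83, ∠ = arctan(166/326) ≈ 26.99°
pole (s+80): 80 + j166 → |·| = √(80²+166²) = √33956 ≈ 184.27, ∠ = arctan(166/80) ≈ 64.27°
pole (s+250): 250 + j166 → |·| = √(250²+166²) = √90056 ≈ 300.09, ∠ = arctan(166/250) ≈ 33.58°
pole (s+1000): 1000 + j166 → |·| = √(1000²+166²) = √1027556 ≈ 1013.7, ∠ = arctan(166/1000) ≈ 9.43°
|G| = 200 · 60838 / 5.6055e+07 ≈ 0.21707
Gain = 20 log₁₀(0.21707) ≈ -13.27 dB
∠G = 113.54° − 107.28° = 6.26°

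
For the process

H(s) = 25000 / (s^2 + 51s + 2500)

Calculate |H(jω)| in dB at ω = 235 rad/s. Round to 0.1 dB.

At s = jω = j235:
quadratic: (j235)² + 51·j235 + 2500 = -52725 + j11985 → |·| ≈ 54070, ∠ ≈ 167.19°
|H| = 25000 / 54070 ≈ 0.46236
Gain = 20 log₁₀(0.46236) ≈ -6.70 dB

-6.7 dB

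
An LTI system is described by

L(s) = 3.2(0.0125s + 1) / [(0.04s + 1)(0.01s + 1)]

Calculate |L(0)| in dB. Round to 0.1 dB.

10.1 dB

L(0) = 3.2 · 1 / 1 = 3.2
20 log₁₀(3.2) ≈ 10.10 dB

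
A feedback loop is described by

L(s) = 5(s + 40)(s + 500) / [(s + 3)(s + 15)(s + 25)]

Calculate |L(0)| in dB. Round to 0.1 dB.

39.0 dB

L(0) = 5·40·500 / (3·15·25) ≈ 88.889
20 log₁₀(88.889) ≈ 38.98 dB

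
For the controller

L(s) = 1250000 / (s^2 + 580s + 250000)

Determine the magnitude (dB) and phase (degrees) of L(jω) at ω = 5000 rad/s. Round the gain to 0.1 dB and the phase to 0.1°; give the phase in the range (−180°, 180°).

At s = jω = j5000:
quadratic: (j5000)² + 580·j5000 + 250000 = -24750000 + j2900000 → |·| ≈ 2.4919e+07, ∠ ≈ 173.32°
|L| = 1250000 / 2.4919e+07 ≈ 0.050163
Gain = 20 log₁₀(0.050163) ≈ -25.99 dB
∠L = 0.00° − 173.32° = -173.32°

-26.0 dB, -173.3°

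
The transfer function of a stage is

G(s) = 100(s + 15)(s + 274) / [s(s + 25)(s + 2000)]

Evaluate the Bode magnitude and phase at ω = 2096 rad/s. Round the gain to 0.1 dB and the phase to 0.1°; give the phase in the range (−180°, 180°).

At s = jω = j2096:
zero (s+15): 15 + j2096 → |·| = √(15²+2096²) = √4393441 ≈ 2096.1, ∠ = arctan(2096/15) ≈ 89.59°
zero (s+274): 274 + j2096 → |·| = √(274²+2096²) = √4468292 ≈ 2113.8, ∠ = arctan(2096/274) ≈ 82.55°
pole (s+25): 25 + j2096 → |·| = √(25²+2096²) = √4393841 ≈ 2096.1, ∠ = arctan(2096/25) ≈ 89.32°
pole (s+2000): 2000 + j2096 → |·| = √(2000²+2096²) = √8393216 ≈ 2897.1, ∠ = arctan(2096/2000) ≈ 46.34°
pole at origin: |s| = 2096, ∠ = 90.00° (in denominator)
|G| = 100 · 4.4307e+06 / 1.2728e+10 ≈ 0.034811
Gain = 20 log₁₀(0.034811) ≈ -29.17 dB
∠G = 172.14° − 225.66° = -53.52°

-29.2 dB, -53.5°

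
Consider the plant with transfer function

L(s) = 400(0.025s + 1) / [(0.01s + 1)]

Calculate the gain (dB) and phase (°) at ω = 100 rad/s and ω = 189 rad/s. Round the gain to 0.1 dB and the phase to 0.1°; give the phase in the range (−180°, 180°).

At ω = 100 rad/s:
zero (1 + j100·0.025) = 1 + j2.5 → |·| ≈ 2.6926, ∠ ≈ 68.20°
pole (1 + j100·0.01) = 1 + j1 → |·| ≈ 1.4142, ∠ ≈ 45.00°
|L| = 400 · 2.6926 / (1.4142) ≈ 761.59
Gain = 20 log₁₀(761.59) ≈ 57.63 dB
∠L = (68.20°) − (45.00°) = 23.20°

At ω = 189 rad/s:
zero (1 + j189·0.025) = 1 + j4.725 → |·| ≈ 4.8297, ∠ ≈ 78.05°
pole (1 + j189·0.01) = 1 + j1.89 → |·| ≈ 2.1382, ∠ ≈ 62.12°
|L| = 400 · 4.8297 / (2.1382) ≈ 903.51
Gain = 20 log₁₀(903.51) ≈ 59.12 dB
∠L = (78.05°) − (62.12°) = 15.93°

ω = 100: 57.6 dB, 23.2°; ω = 189: 59.1 dB, 15.9°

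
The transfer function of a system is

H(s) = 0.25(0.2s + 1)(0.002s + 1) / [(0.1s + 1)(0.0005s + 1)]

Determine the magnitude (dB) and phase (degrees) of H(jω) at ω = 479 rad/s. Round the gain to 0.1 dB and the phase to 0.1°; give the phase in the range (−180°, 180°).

At ω = 479 rad/s:
zero (1 + j479·0.2) = 1 + j95.8 → |·| ≈ 95.805, ∠ ≈ 89.40°
zero (1 + j479·0.002) = 1 + j0.958 → |·| ≈ 1.3848, ∠ ≈ 43.77°
pole (1 + j479·0.1) = 1 + j47.9 → |·| ≈ 47.91, ∠ ≈ 88.80°
pole (1 + j479·0.0005) = 1 + j0.2395 → |·| ≈ 1.0283, ∠ ≈ 13.47°
|H| = 0.25 · 95.805 · 1.3848 / (47.91 · 1.0283) ≈ 0.67324
Gain = 20 log₁₀(0.67324) ≈ -3.44 dB
∠H = (89.40° + 43.77°) − (88.80° + 13.47°) = 30.90°

-3.4 dB, 30.9°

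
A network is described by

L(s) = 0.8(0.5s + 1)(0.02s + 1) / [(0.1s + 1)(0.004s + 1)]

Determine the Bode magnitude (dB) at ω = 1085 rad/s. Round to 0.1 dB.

25.8 dB

At ω = 1085 rad/s:
zero (1 + j1085·0.5) = 1 + j542.5 → |·| ≈ 542.5, ∠ ≈ 89.89°
zero (1 + j1085·0.02) = 1 + j21.7 → |·| ≈ 21.723, ∠ ≈ 87.36°
pole (1 + j1085·0.1) = 1 + j108.5 → |·| ≈ 108.5, ∠ ≈ 89.47°
pole (1 + j1085·0.004) = 1 + j4.34 → |·| ≈ 4.4537, ∠ ≈ 77.02°
|L| = 0.8 · 542.5 · 21.723 / (108.5 · 4.4537) ≈ 19.51
Gain = 20 log₁₀(19.51) ≈ 25.81 dB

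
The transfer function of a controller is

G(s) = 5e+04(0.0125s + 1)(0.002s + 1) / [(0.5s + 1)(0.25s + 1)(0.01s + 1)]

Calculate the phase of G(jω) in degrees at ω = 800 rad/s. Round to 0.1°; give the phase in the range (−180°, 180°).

-120.2°

At ω = 800 rad/s:
zero (1 + j800·0.0125) = 1 + j10 → |·| ≈ 10.05, ∠ ≈ 84.29°
zero (1 + j800·0.002) = 1 + j1.6 → |·| ≈ 1.8868, ∠ ≈ 57.99°
pole (1 + j800·0.5) = 1 + j400 → |·| ≈ 400, ∠ ≈ 89.86°
pole (1 + j800·0.25) = 1 + j200 → |·| ≈ 200, ∠ ≈ 89.71°
pole (1 + j800·0.01) = 1 + j8 → |·| ≈ 8.0623, ∠ ≈ 82.87°
∠G = (84.29° + 57.99°) − (89.86° + 89.71° + 82.87°) = -120.16°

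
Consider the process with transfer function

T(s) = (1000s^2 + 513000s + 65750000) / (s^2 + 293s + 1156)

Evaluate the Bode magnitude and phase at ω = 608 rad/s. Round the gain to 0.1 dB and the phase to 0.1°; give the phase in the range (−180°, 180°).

Substitute s = j608:
Numerator: 1000(j608)^2 + 513000(j608) + 65750000 = -303914000 + j311904000
Denominator: (j608)^2 + 293(j608) + 1156 = -368508 + j178144
|N| = √(303914000² + 311904000²) ≈ 4.3549e+08, ∠N ≈ 134.26°
|D| = √(368508² + 178144²) ≈ 4.0931e+05, ∠D ≈ 154.20°
|T| = 4.3549e+08 / 4.0931e+05 ≈ 1064
Gain = 20 log₁₀(1064) ≈ 60.54 dB
∠T = 134.26° − 154.20° = -19.94°

60.5 dB, -19.9°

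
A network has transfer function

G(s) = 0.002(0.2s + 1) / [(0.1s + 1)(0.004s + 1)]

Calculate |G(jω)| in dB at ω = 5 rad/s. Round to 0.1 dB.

At ω = 5 rad/s:
zero (1 + j5·0.2) = 1 + j1 → |·| ≈ 1.4142, ∠ ≈ 45.00°
pole (1 + j5·0.1) = 1 + j0.5 → |·| ≈ 1.118, ∠ ≈ 26.57°
pole (1 + j5·0.004) = 1 + j0.02 → |·| ≈ 1.0002, ∠ ≈ 1.15°
|G| = 0.002 · 1.4142 / (1.118 · 1.0002) ≈ 0.0025294
Gain = 20 log₁₀(0.0025294) ≈ -51.94 dB

-51.9 dB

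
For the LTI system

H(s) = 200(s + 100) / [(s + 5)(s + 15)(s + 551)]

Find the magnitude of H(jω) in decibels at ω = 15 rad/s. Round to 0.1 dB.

At s = jω = j15:
zero (s+100): 100 + j15 → |·| = √(100²+15²) = √10225 ≈ 101.12, ∠ = arctan(15/100) ≈ 8.53°
pole (s+5): 5 + j15 → |·| = √(5²+15²) = √250 ≈ 15.811, ∠ = arctan(15/5) ≈ 71.57°
pole (s+15): 15 + j15 → |·| = √(15²+15²) = √450 ≈ 21.213, ∠ = arctan(15/15) ≈ 45.00°
pole (s+551): 551 + j15 → |·| = √(551²+15²) = √303826 ≈ 551.2, ∠ = arctan(15/551) ≈ 1.56°
|H| = 200 · 101.12 / 1.8487e+05 ≈ 0.1094
Gain = 20 log₁₀(0.1094) ≈ -19.22 dB

-19.2 dB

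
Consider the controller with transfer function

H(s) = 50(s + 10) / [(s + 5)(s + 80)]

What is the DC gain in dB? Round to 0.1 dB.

1.9 dB

H(0) = 50·10 / (5·80) = 1.25
20 log₁₀(1.25) ≈ 1.94 dB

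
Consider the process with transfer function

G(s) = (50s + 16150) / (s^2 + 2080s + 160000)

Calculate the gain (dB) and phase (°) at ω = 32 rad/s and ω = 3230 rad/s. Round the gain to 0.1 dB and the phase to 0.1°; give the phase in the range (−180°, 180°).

Substitute s = j32:
Numerator: 50(j32) + 16150 = 16150 + j1600
Denominator: (j32)^2 + 2080(j32) + 160000 = 158976 + j66560
|N| = √(16150² + 1600²) ≈ 16229, ∠N ≈ 5.66°
|D| = √(158976² + 66560²) ≈ 1.7235e+05, ∠D ≈ 22.72°
|G| = 16229 / 1.7235e+05 ≈ 0.094163
Gain = 20 log₁₀(0.094163) ≈ -20.52 dB
∠G = 5.66° − 22.72° = -17.06°

Substitute s = j3230:
Numerator: 50(j3230) + 16150 = 16150 + j161500
Denominator: (j3230)^2 + 2080(j3230) + 160000 = -10272900 + j6718400
|N| = √(16150² + 161500²) ≈ 1.6231e+05, ∠N ≈ 84.29°
|D| = √(10272900² + 6718400²) ≈ 1.2275e+07, ∠D ≈ 146.82°
|G| = 1.6231e+05 / 1.2275e+07 ≈ 0.013223
Gain = 20 log₁₀(0.013223) ≈ -37.57 dB
∠G = 84.29° − 146.82° = -62.53°

ω = 32: -20.5 dB, -17.1°; ω = 3230: -37.6 dB, -62.5°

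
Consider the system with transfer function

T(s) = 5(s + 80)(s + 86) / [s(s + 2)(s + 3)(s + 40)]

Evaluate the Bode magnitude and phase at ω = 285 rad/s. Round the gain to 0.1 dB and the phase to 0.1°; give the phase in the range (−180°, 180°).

-83.6 dB, 156.5°

At s = jω = j285:
zero (s+80): 80 + j285 → |·| = √(80²+285²) = √87625 ≈ 296.02, ∠ = arctan(285/80) ≈ 74.32°
zero (s+86): 86 + j285 → |·| = √(86²+285²) = √88621 ≈ 297.69, ∠ = arctan(285/86) ≈ 73.21°
pole (s+2): 2 + j285 → |·| = √(2²+285²) = √81229 ≈ 285.01, ∠ = arctan(285/2) ≈ 89.60°
pole (s+3): 3 + j285 → |·| = √(3²+285²) = √81234 ≈ 285.02, ∠ = arctan(285/3) ≈ 89.40°
pole (s+40): 40 + j285 → |·| = √(40²+285²) = √82825 ≈ 287.79, ∠ = arctan(285/40) ≈ 82.01°
pole at origin: |s| = 285, ∠ = 90.00° (in denominator)
|T| = 5 · 88122 / 6.6628e+09 ≈ 6.613e-05
Gain = 20 log₁₀(6.613e-05) ≈ -83.59 dB
∠T = 147.53° − 351.01° = -203.48° ≡ 156.52° (principal value)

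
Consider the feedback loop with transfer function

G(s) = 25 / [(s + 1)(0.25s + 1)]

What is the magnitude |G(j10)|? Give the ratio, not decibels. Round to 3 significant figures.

0.924

At ω = 10 rad/s:
pole (1 + j10·1) = 1 + j10 → |·| ≈ 10.05, ∠ ≈ 84.29°
pole (1 + j10·0.25) = 1 + j2.5 → |·| ≈ 2.6926, ∠ ≈ 68.20°
|G| = 25 · 1 / (10.05 · 2.6926) ≈ 0.92385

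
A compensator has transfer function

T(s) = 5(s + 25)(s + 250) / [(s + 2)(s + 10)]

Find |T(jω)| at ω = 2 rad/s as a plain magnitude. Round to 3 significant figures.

1.09e+03

At s = jω = j2:
zero (s+25): 25 + j2 → |·| = √(25²+2²) = √629 ≈ 25.08, ∠ = arctan(2/25) ≈ 4.57°
zero (s+250): 250 + j2 → |·| = √(250²+2²) = √62504 ≈ 250.01, ∠ = arctan(2/250) ≈ 0.46°
pole (s+2): 2 + j2 → |·| = √(2²+2²) = √8 ≈ 2.8284, ∠ = arctan(2/2) ≈ 45.00°
pole (s+10): 10 + j2 → |·| = √(10²+2²) = √104 ≈ 10.198, ∠ = arctan(2/10) ≈ 11.31°
|T| = 5 · 6270.3 / 28.844 ≈ 1086.9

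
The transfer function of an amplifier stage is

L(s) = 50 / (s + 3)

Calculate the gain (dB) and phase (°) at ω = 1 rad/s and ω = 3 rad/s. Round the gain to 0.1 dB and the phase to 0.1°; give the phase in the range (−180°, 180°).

ω = 1: 24.0 dB, -18.4°; ω = 3: 21.4 dB, -45.0°

Substitute s = j1:
Numerator: 50 = 50 + j0
Denominator: (j1) + 3 = 3 + j1
|N| = √(50² + 0²) ≈ 50, ∠N ≈ 0.00°
|D| = √(3² + 1²) ≈ 3.1623, ∠D ≈ 18.43°
|L| = 50 / 3.1623 ≈ 15.811
Gain = 20 log₁₀(15.811) ≈ 23.98 dB
∠L = 0.00° − 18.43° = -18.43°

Substitute s = j3:
Numerator: 50 = 50 + j0
Denominator: (j3) + 3 = 3 + j3
|N| = √(50² + 0²) ≈ 50, ∠N ≈ 0.00°
|D| = √(3² + 3²) ≈ 4.2426, ∠D ≈ 45.00°
|L| = 50 / 4.2426 ≈ 11.785
Gain = 20 log₁₀(11.785) ≈ 21.43 dB
∠L = 0.00° − 45.00° = -45.00°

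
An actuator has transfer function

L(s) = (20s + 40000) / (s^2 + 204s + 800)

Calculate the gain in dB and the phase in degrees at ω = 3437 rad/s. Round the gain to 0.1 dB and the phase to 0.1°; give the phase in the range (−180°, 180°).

Substitute s = j3437:
Numerator: 20(j3437) + 40000 = 40000 + j68740
Denominator: (j3437)^2 + 204(j3437) + 800 = -11812169 + j701148
|N| = √(40000² + 68740²) ≈ 79531, ∠N ≈ 59.80°
|D| = √(11812169² + 701148²) ≈ 1.1833e+07, ∠D ≈ 176.60°
|L| = 79531 / 1.1833e+07 ≈ 0.0067211
Gain = 20 log₁₀(0.0067211) ≈ -43.45 dB
∠L = 59.80° − 176.60° = -116.80°

-43.5 dB, -116.8°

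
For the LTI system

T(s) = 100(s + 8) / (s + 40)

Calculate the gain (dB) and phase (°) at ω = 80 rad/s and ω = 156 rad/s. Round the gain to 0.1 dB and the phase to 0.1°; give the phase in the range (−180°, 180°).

At s = jω = j80:
zero (s+8): 8 + j80 → |·| = √(8²+80²) = √6464 ≈ 80.399, ∠ = arctan(80/8) ≈ 84.29°
pole (s+40): 40 + j80 → |·| = √(40²+80²) = √8000 ≈ 89.443, ∠ = arctan(80/40) ≈ 63.43°
|T| = 100 · 80.399 / 89.443 ≈ 89.889
Gain = 20 log₁₀(89.889) ≈ 39.07 dB
∠T = 84.29° − 63.43° = 20.86°

At s = jω = j156:
zero (s+8): 8 + j156 → |·| = √(8²+156²) = √24400 ≈ 156.2, ∠ = arctan(156/8) ≈ 87.06°
pole (s+40): 40 + j156 → |·| = √(40²+156²) = √25936 ≈ 161.05, ∠ = arctan(156/40) ≈ 75.62°
|T| = 100 · 156.2 / 161.05 ≈ 96.989
Gain = 20 log₁₀(96.989) ≈ 39.73 dB
∠T = 87.06° − 75.62° = 11.44°

ω = 80: 39.1 dB, 20.9°; ω = 156: 39.7 dB, 11.4°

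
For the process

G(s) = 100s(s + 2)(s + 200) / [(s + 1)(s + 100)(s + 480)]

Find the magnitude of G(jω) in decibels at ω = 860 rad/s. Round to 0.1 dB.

At s = jω = j860:
zero (s+2): 2 + j860 → |·| = √(2²+860²) = √739604 ≈ 860, ∠ = arctan(860/2) ≈ 89.87°
zero (s+200): 200 + j860 → |·| = √(200²+860²) = √779600 ≈ 882.95, ∠ = arctan(860/200) ≈ 76.91°
zero at origin: s = j860 → |·| = 860, ∠ = 90.00°
pole (s+1): 1 + j860 → |·| = √(1²+860²) = √739601 ≈ 860, ∠ = arctan(860/1) ≈ 89.93°
pole (s+100): 100 + j860 → |·| = √(100²+860²) = √749600 ≈ 865.79, ∠ = arctan(860/100) ≈ 83.37°
pole (s+480): 480 + j860 → |·| = √(480²+860²) = √970000 ≈ 984.89, ∠ = arctan(860/480) ≈ 60.83°
|G| = 100 · 6.5303e+08 / 7.3333e+08 ≈ 89.05
Gain = 20 log₁₀(89.05) ≈ 38.99 dB

39.0 dB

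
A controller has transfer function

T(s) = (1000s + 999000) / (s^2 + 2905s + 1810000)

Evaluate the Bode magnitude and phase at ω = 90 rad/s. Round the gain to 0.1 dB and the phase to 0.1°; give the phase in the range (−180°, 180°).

Substitute s = j90:
Numerator: 1000(j90) + 999000 = 999000 + j90000
Denominator: (j90)^2 + 2905(j90) + 1810000 = 1801900 + j261450
|N| = √(999000² + 90000²) ≈ 1.003e+06, ∠N ≈ 5.15°
|D| = √(1801900² + 261450²) ≈ 1.8208e+06, ∠D ≈ 8.26°
|T| = 1.003e+06 / 1.8208e+06 ≈ 0.55086
Gain = 20 log₁₀(0.55086) ≈ -5.18 dB
∠T = 5.15° − 8.26° = -3.11°

-5.2 dB, -3.1°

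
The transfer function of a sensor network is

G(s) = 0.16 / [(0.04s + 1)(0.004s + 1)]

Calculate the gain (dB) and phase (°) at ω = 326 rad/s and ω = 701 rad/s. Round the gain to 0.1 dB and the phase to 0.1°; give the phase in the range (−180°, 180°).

At ω = 326 rad/s:
pole (1 + j326·0.04) = 1 + j13.04 → |·| ≈ 13.078, ∠ ≈ 85.61°
pole (1 + j326·0.004) = 1 + j1.304 → |·| ≈ 1.6433, ∠ ≈ 52.52°
|G| = 0.16 · 1 / (13.078 · 1.6433) ≈ 0.007445
Gain = 20 log₁₀(0.007445) ≈ -42.56 dB
∠G = (0°) − (85.61° + 52.52°) = -138.13°

At ω = 701 rad/s:
pole (1 + j701·0.04) = 1 + j28.04 → |·| ≈ 28.058, ∠ ≈ 87.96°
pole (1 + j701·0.004) = 1 + j2.804 → |·| ≈ 2.977, ∠ ≈ 70.37°
|G| = 0.16 · 1 / (28.058 · 2.977) ≈ 0.0019155
Gain = 20 log₁₀(0.0019155) ≈ -54.35 dB
∠G = (0°) − (87.96° + 70.37°) = -158.33°

ω = 326: -42.6 dB, -138.1°; ω = 701: -54.4 dB, -158.3°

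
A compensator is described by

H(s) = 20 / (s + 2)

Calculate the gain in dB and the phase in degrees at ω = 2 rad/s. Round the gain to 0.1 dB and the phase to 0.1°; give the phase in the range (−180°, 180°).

At s = jω = j2:
pole (s+2): 2 + j2 → |·| = √(2²+2²) = √8 ≈ 2.8284, ∠ = arctan(2/2) ≈ 45.00°
|H| = 20 / 2.8284 ≈ 7.0711
Gain = 20 log₁₀(7.0711) ≈ 16.99 dB
∠H = 0.00° − 45.00° = -45.00°

17.0 dB, -45.0°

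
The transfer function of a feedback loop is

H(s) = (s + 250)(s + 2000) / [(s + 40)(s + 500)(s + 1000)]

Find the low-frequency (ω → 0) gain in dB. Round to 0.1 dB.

H(0) = 1·250·2000 / (40·500·1000) = 0.025
20 log₁₀(0.025) ≈ -32.04 dB

-32.0 dB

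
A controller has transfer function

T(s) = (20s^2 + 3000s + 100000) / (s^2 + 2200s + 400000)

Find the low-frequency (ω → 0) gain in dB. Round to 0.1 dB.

T(0) = 100000 / 400000 = 0.25
20 log₁₀(0.25) ≈ -12.04 dB

-12.0 dB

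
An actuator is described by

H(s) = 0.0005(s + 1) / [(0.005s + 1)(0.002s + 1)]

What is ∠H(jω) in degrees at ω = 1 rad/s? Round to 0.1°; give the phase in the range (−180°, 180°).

44.6°

At ω = 1 rad/s:
zero (1 + j1·1) = 1 + j1 → |·| ≈ 1.4142, ∠ ≈ 45.00°
pole (1 + j1·0.005) = 1 + j0.005 → |·| ≈ 1, ∠ ≈ 0.29°
pole (1 + j1·0.002) = 1 + j0.002 → |·| ≈ 1, ∠ ≈ 0.11°
∠H = (45.00°) − (0.29° + 0.11°) = 44.60°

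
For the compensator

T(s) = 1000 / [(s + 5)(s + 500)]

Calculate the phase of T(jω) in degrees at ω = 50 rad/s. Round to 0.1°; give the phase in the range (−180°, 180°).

-90.0°

At s = jω = j50:
pole (s+5): 5 + j50 → |·| = √(5²+50²) = √2525 ≈ 50.249, ∠ = arctan(50/5) ≈ 84.29°
pole (s+500): 500 + j50 → |·| = √(500²+50²) = √252500 ≈ 502.49, ∠ = arctan(50/500) ≈ 5.71°
∠T = 0.00° − 90.00° = -90.00°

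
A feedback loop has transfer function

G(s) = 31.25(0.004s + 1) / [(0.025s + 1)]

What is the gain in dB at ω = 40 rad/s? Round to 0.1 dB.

27.0 dB

At ω = 40 rad/s:
zero (1 + j40·0.004) = 1 + j0.16 → |·| ≈ 1.0127, ∠ ≈ 9.09°
pole (1 + j40·0.025) = 1 + j1 → |·| ≈ 1.4142, ∠ ≈ 45.00°
|G| = 31.25 · 1.0127 / (1.4142) ≈ 22.378
Gain = 20 log₁₀(22.378) ≈ 27.00 dB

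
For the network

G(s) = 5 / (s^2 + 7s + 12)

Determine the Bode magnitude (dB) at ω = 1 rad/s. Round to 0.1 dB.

-8.3 dB

Substitute s = j1:
Numerator: 5 = 5 + j0
Denominator: (j1)^2 + 7(j1) + 12 = 11 + j7
|N| = √(5² + 0²) ≈ 5, ∠N ≈ 0.00°
|D| = √(11² + 7²) ≈ 13.038, ∠D ≈ 32.47°
|G| = 5 / 13.038 ≈ 0.38349
Gain = 20 log₁₀(0.38349) ≈ -8.32 dB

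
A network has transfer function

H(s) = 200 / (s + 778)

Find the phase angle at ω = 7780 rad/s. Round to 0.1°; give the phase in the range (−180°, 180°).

Substitute s = j7780:
Numerator: 200 = 200 + j0
Denominator: (j7780) + 778 = 778 + j7780
|N| = √(200² + 0²) ≈ 200, ∠N ≈ 0.00°
|D| = √(778² + 7780²) ≈ 7818.8, ∠D ≈ 84.29°
∠H = 0.00° − 84.29° = -84.29°

-84.3°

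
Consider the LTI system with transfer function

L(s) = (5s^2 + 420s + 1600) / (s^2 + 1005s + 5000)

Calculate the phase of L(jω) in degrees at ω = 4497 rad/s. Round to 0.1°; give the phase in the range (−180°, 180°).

11.5°

Substitute s = j4497:
Numerator: 5(j4497)^2 + 420(j4497) + 1600 = -101113445 + j1888740
Denominator: (j4497)^2 + 1005(j4497) + 5000 = -20218009 + j4519485
|N| = √(101113445² + 1888740²) ≈ 1.0113e+08, ∠N ≈ 178.93°
|D| = √(20218009² + 4519485²) ≈ 2.0717e+07, ∠D ≈ 167.40°
∠L = 178.93° − 167.40° = 11.53°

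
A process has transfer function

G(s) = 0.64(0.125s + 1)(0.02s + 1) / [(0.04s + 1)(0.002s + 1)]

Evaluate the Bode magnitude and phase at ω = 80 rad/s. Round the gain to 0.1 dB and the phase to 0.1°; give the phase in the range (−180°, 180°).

11.1 dB, 60.5°

At ω = 80 rad/s:
zero (1 + j80·0.125) = 1 + j10 → |·| ≈ 10.05, ∠ ≈ 84.29°
zero (1 + j80·0.02) = 1 + j1.6 → |·| ≈ 1.8868, ∠ ≈ 57.99°
pole (1 + j80·0.04) = 1 + j3.2 → |·| ≈ 3.3526, ∠ ≈ 72.65°
pole (1 + j80·0.002) = 1 + j0.16 → |·| ≈ 1.0127, ∠ ≈ 9.09°
|G| = 0.64 · 10.05 · 1.8868 / (3.3526 · 1.0127) ≈ 3.5745
Gain = 20 log₁₀(3.5745) ≈ 11.06 dB
∠G = (84.29° + 57.99°) − (72.65° + 9.09°) = 60.54°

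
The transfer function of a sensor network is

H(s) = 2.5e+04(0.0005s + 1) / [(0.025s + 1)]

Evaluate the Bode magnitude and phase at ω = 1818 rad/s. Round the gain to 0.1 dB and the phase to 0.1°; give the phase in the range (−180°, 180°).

At ω = 1818 rad/s:
zero (1 + j1818·0.0005) = 1 + j0.909 → |·| ≈ 1.3514, ∠ ≈ 42.27°
pole (1 + j1818·0.025) = 1 + j45.45 → |·| ≈ 45.461, ∠ ≈ 88.74°
|H| = 2.5e+04 · 1.3514 / (45.461) ≈ 743.16
Gain = 20 log₁₀(743.16) ≈ 57.42 dB
∠H = (42.27°) − (88.74°) = -46.47°

57.4 dB, -46.5°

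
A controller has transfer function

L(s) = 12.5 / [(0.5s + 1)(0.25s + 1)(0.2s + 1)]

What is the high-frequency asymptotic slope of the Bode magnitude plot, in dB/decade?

-60 dB/decade

Each pole contributes −20 dB/decade at high frequency; each zero contributes +20 dB/decade.
Net: 0 zero(s) − 3 pole(s) → -60 dB/decade.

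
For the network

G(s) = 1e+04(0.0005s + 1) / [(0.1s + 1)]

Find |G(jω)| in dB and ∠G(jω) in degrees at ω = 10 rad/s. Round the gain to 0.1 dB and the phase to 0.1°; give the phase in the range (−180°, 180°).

At ω = 10 rad/s:
zero (1 + j10·0.0005) = 1 + j0.005 → |·| ≈ 1, ∠ ≈ 0.29°
pole (1 + j10·0.1) = 1 + j1 → |·| ≈ 1.4142, ∠ ≈ 45.00°
|G| = 1e+04 · 1 / (1.4142) ≈ 7071.1
Gain = 20 log₁₀(7071.1) ≈ 76.99 dB
∠G = (0.29°) − (45.00°) = -44.71°

77.0 dB, -44.7°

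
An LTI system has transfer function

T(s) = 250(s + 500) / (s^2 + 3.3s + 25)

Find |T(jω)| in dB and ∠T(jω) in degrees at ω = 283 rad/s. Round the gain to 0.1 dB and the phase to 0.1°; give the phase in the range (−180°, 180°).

5.1 dB, -149.8°

At s = jω = j283:
zero (s+500): 500 + j283 → |·| = √(500²+283²) = √330089 ≈ 574.53, ∠ = arctan(283/500) ≈ 29.51°
quadratic: (j283)² + 3.3·j283 + 25 = -80064 + j933.9 → |·| ≈ 80069, ∠ ≈ 179.33°
|T| = 250 · 574.53 / 80069 ≈ 1.7939
Gain = 20 log₁₀(1.7939) ≈ 5.08 dB
∠T = 29.51° − 179.33° = -149.82°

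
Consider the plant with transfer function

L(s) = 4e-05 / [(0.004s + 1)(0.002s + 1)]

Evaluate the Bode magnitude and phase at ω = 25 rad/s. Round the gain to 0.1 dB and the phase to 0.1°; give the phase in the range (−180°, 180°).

-88.0 dB, -8.6°

At ω = 25 rad/s:
pole (1 + j25·0.004) = 1 + j0.1 → |·| ≈ 1.005, ∠ ≈ 5.71°
pole (1 + j25·0.002) = 1 + j0.05 → |·| ≈ 1.0012, ∠ ≈ 2.86°
|L| = 4e-05 · 1 / (1.005 · 1.0012) ≈ 3.9753e-05
Gain = 20 log₁₀(3.9753e-05) ≈ -88.01 dB
∠L = (0°) − (5.71° + 2.86°) = -8.57°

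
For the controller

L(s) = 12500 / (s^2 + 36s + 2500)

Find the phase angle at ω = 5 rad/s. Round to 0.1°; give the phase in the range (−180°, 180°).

At s = jω = j5:
quadratic: (j5)² + 36·j5 + 2500 = 2475 + j180 → |·| ≈ 2481.5, ∠ ≈ 4.16°
∠L = 0.00° − 4.16° = -4.16°

-4.2°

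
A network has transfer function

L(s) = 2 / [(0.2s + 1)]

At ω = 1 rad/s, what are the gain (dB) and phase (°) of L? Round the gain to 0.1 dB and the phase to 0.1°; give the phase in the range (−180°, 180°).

5.9 dB, -11.3°

At ω = 1 rad/s:
pole (1 + j1·0.2) = 1 + j0.2 → |·| ≈ 1.0198, ∠ ≈ 11.31°
|L| = 2 · 1 / (1.0198) ≈ 1.9612
Gain = 20 log₁₀(1.9612) ≈ 5.85 dB
∠L = (0°) − (11.31°) = -11.31°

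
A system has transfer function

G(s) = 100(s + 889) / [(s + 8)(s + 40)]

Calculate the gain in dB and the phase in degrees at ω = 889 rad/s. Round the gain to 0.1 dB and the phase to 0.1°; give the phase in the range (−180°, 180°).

At s = jω = j889:
zero (s+889): 889 + j889 → |·| = √(889²+889²) = √1580642 ≈ 1257.2, ∠ = arctan(889/889) ≈ 45.00°
pole (s+8): 8 + j889 → |·| = √(8²+889²) = √790385 ≈ 889.04, ∠ = arctan(889/8) ≈ 89.48°
pole (s+40): 40 + j889 → |·| = √(40²+889²) = √791921 ≈ 889.9, ∠ = arctan(889/40) ≈ 87.42°
|G| = 100 · 1257.2 / 7.9116e+05 ≈ 0.15891
Gain = 20 log₁₀(0.15891) ≈ -15.98 dB
∠G = 45.00° − 176.90° = -131.90°

-16.0 dB, -131.9°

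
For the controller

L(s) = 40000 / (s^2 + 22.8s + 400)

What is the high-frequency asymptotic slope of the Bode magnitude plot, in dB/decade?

Each pole contributes −20 dB/decade at high frequency; each zero contributes +20 dB/decade.
Net: 0 zero(s) − 2 pole(s) → -40 dB/decade.

-40 dB/decade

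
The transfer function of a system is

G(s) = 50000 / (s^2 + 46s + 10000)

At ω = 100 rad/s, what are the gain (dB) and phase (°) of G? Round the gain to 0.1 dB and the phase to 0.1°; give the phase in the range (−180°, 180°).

20.7 dB, -90.0°

At s = jω = j100:
quadratic: (j100)² + 46·j100 + 10000 = 0 + j4600 → |·| ≈ 4600, ∠ ≈ 90.00°
|G| = 50000 / 4600 ≈ 10.87
Gain = 20 log₁₀(10.87) ≈ 20.72 dB
∠G = 0.00° − 90.00° = -90.00°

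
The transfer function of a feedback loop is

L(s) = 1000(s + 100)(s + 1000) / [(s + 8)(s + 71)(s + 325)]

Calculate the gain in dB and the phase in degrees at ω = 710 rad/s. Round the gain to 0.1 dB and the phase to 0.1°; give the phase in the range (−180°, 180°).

At s = jω = j710:
zero (s+100): 100 + j710 → |·| = √(100²+710²) = √514100 ≈ 717.01, ∠ = arctan(710/100) ≈ 81.98°
zero (s+1000): 1000 + j710 → |·| = √(1000²+710²) = √1504100 ≈ 1226.4, ∠ = arctan(710/1000) ≈ 35.37°
pole (s+8): 8 + j710 → |·| = √(8²+710²) = √504164 ≈ 710.05, ∠ = arctan(710/8) ≈ 89.35°
pole (s+71): 71 + j710 → |·| = √(71²+710²) = √509141 ≈ 713.54, ∠ = arctan(710/71) ≈ 84.29°
pole (s+325): 325 + j710 → |·| = √(325²+710²) = √609725 ≈ 780.85, ∠ = arctan(710/325) ≈ 65.40°
|L| = 1000 · 8.7934e+05 / 3.9562e+08 ≈ 2.2227
Gain = 20 log₁₀(2.2227) ≈ 6.94 dB
∠L = 117.35° − 239.04° = -121.69°

6.9 dB, -121.7°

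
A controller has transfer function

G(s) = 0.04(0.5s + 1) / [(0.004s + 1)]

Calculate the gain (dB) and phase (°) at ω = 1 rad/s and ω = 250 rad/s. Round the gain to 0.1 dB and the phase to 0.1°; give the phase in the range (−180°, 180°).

At ω = 1 rad/s:
zero (1 + j1·0.5) = 1 + j0.5 → |·| ≈ 1.118, ∠ ≈ 26.57°
pole (1 + j1·0.004) = 1 + j0.004 → |·| ≈ 1, ∠ ≈ 0.23°
|G| = 0.04 · 1.118 / (1) ≈ 0.04472
Gain = 20 log₁₀(0.04472) ≈ -26.99 dB
∠G = (26.57°) − (0.23°) = 26.34°

At ω = 250 rad/s:
zero (1 + j250·0.5) = 1 + j125 → |·| ≈ 125, ∠ ≈ 89.54°
pole (1 + j250·0.004) = 1 + j1 → |·| ≈ 1.4142, ∠ ≈ 45.00°
|G| = 0.04 · 125 / (1.4142) ≈ 3.5356
Gain = 20 log₁₀(3.5356) ≈ 10.97 dB
∠G = (89.54°) − (45.00°) = 44.54°

ω = 1: -27.0 dB, 26.3°; ω = 250: 11.0 dB, 44.5°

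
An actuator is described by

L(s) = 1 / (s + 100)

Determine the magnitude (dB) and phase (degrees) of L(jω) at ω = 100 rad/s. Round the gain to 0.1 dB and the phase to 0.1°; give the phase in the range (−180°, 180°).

-43.0 dB, -45.0°

At s = jω = j100:
pole (s+100): 100 + j100 → |·| = √(100²+100²) = √20000 ≈ 141.42, ∠ = arctan(100/100) ≈ 45.00°
|L| = 1 / 141.42 ≈ 0.0070711
Gain = 20 log₁₀(0.0070711) ≈ -43.01 dB
∠L = 0.00° − 45.00° = -45.00°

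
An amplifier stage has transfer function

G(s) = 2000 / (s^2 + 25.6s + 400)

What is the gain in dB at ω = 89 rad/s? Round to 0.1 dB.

-11.9 dB

At s = jω = j89:
quadratic: (j89)² + 25.6·j89 + 400 = -7521 + j2278.4 → |·| ≈ 7858.5, ∠ ≈ 163.15°
|G| = 2000 / 7858.5 ≈ 0.2545
Gain = 20 log₁₀(0.2545) ≈ -11.89 dB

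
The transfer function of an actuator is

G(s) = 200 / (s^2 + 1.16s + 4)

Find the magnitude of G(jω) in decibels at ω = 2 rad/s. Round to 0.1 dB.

38.7 dB

At s = jω = j2:
quadratic: (j2)² + 1.16·j2 + 4 = 0 + j2.32 → |·| ≈ 2.32, ∠ ≈ 90.00°
|G| = 200 / 2.32 ≈ 86.207
Gain = 20 log₁₀(86.207) ≈ 38.71 dB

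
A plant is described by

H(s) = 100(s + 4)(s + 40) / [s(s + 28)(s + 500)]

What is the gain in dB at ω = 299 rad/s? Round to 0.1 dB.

-15.3 dB

At s = jω = j299:
zero (s+4): 4 + j299 → |·| = √(4²+299²) = √89417 ≈ 299.03, ∠ = arctan(299/4) ≈ 89.23°
zero (s+40): 40 + j299 → |·| = √(40²+299²) = √91001 ≈ 301.66, ∠ = arctan(299/40) ≈ 82.38°
pole (s+28): 28 + j299 → |·| = √(28²+299²) = √90185 ≈ 300.31, ∠ = arctan(299/28) ≈ 84.65°
pole (s+500): 500 + j299 → |·| = √(500²+299²) = √339401 ≈ 582.58, ∠ = arctan(299/500) ≈ 30.88°
pole at origin: |s| = 299, ∠ = 90.00° (in denominator)
|H| = 100 · 90205 / 5.2311e+07 ≈ 0.17244
Gain = 20 log₁₀(0.17244) ≈ -15.27 dB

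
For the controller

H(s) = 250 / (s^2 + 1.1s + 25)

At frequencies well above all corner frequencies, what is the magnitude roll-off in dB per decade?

Each pole contributes −20 dB/decade at high frequency; each zero contributes +20 dB/decade.
Net: 0 zero(s) − 2 pole(s) → -40 dB/decade.

-40 dB/decade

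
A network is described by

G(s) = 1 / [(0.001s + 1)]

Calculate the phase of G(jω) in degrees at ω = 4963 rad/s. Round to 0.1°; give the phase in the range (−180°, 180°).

At ω = 4963 rad/s:
pole (1 + j4963·0.001) = 1 + j4.963 → |·| ≈ 5.0627, ∠ ≈ 78.61°
∠G = (0°) − (78.61°) = -78.61°

-78.6°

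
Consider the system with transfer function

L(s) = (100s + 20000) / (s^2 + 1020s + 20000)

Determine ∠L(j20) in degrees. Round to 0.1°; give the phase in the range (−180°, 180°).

Substitute s = j20:
Numerator: 100(j20) + 20000 = 20000 + j2000
Denominator: (j20)^2 + 1020(j20) + 20000 = 19600 + j20400
|N| = √(20000² + 2000²) ≈ 20100, ∠N ≈ 5.71°
|D| = √(19600² + 20400²) ≈ 28290, ∠D ≈ 46.15°
∠L = 5.71° − 46.15° = -40.44°

-40.4°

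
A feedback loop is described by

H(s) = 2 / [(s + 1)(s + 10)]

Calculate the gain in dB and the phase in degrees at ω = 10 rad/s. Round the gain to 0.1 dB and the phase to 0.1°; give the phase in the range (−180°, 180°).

At s = jω = j10:
pole (s+1): 1 + j10 → |·| = √(1²+10²) = √101 ≈ 10.05, ∠ = arctan(10/1) ≈ 84.29°
pole (s+10): 10 + j10 → |·| = √(10²+10²) = √200 ≈ 14.142, ∠ = arctan(10/10) ≈ 45.00°
|H| = 2 / 142.13 ≈ 0.014072
Gain = 20 log₁₀(0.014072) ≈ -37.03 dB
∠H = 0.00° − 129.29° = -129.29°

-37.0 dB, -129.3°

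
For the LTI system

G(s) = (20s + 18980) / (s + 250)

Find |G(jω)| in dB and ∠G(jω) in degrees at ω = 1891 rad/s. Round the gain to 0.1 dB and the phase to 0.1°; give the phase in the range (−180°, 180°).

26.9 dB, -19.1°

Substitute s = j1891:
Numerator: 20(j1891) + 18980 = 18980 + j37820
Denominator: (j1891) + 250 = 250 + j1891
|N| = √(18980² + 37820²) ≈ 42315, ∠N ≈ 63.35°
|D| = √(250² + 1891²) ≈ 1907.5, ∠D ≈ 82.47°
|G| = 42315 / 1907.5 ≈ 22.183
Gain = 20 log₁₀(22.183) ≈ 26.92 dB
∠G = 63.35° − 82.47° = -19.12°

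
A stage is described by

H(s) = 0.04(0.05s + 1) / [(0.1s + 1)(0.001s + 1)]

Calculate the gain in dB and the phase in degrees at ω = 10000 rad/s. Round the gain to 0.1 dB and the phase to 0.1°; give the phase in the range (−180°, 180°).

At ω = 10000 rad/s:
zero (1 + j10000·0.05) = 1 + j500 → |·| ≈ 500, ∠ ≈ 89.89°
pole (1 + j10000·0.1) = 1 + j1000 → |·| ≈ 1000, ∠ ≈ 89.94°
pole (1 + j10000·0.001) = 1 + j10 → |·| ≈ 10.05, ∠ ≈ 84.29°
|H| = 0.04 · 500 / (1000 · 10.05) ≈ 0.00199
Gain = 20 log₁₀(0.00199) ≈ -54.02 dB
∠H = (89.89°) − (89.94° + 84.29°) = -84.34°

-54.0 dB, -84.3°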